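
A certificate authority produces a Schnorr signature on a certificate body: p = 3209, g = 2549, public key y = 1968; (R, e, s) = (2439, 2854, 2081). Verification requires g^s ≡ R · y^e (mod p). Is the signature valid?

valid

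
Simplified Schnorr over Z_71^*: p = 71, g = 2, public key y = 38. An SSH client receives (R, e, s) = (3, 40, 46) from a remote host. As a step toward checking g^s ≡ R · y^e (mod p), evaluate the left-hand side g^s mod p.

60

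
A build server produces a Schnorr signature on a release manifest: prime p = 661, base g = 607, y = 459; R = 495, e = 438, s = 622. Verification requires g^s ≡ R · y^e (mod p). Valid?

yes

g^s mod p:
607^622 mod 661 = 488
R · y^e mod p:
459^438 mod 661 = 451
495·451 = 223245 ≡ 488 (mod 661)
488 ≡ 488 (mod 661); signature holds.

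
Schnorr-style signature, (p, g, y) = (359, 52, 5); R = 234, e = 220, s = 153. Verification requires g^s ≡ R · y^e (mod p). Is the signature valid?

valid

g^s mod p:
52^153 mod 359 = 7
R · y^e mod p:
5^220 mod 359 = 66
234·66 = 15444 ≡ 7 (mod 359)
7 ≡ 7 (mod 359); signature holds.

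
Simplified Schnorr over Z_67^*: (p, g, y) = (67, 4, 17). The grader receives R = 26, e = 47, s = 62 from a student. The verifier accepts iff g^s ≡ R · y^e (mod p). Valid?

g^s mod p:
4^2 = 16
4^4 ≡ 16^2 = 256 ≡ 55
4^8 ≡ 55^2 = 3025 ≡ 10
4^16 ≡ 10^2 = 100 ≡ 33
4^32 ≡ 33^2 = 1089 ≡ 17
62 = 32 + 16 + 8 + 4 + 2, so 4^62 ≡ 17·33·10·55·16 ≡ 39 (mod 67)
R · y^e mod p:
17^2 = 289 ≡ 21
17^4 ≡ 21^2 = 441 ≡ 39
17^8 ≡ 39^2 = 1521 ≡ 47
17^16 ≡ 47^2 = 2209 ≡ 65
17^32 ≡ 65^2 = 4225 ≡ 4
47 = 32 + 8 + 4 + 2 + 1, so 17^47 ≡ 4·47·39·21·17 ≡ 35 (mod 67)
26·35 = 910 ≡ 39 (mod 67)
39 ≡ 39 (mod 67); signature holds.

yes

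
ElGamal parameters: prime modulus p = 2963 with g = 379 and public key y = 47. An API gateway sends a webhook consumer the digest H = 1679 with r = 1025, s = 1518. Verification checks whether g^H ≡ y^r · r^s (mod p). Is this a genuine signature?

Left side g^H mod p:
379^2 = 143641 ≡ 1417
379^4 ≡ 1417^2 = 2007889 ≡ 1938
379^8 ≡ 1938^2 = 3755844 ≡ 1723
379^16 ≡ 1723^2 = 2968729 ≡ 2766
379^32 ≡ 2766^2 = 7650756 ≡ 290
379^64 ≡ 290^2 = 84100 ≡ 1136
379^128 ≡ 1136^2 = 1290496 ≡ 1591
379^256 ≡ 1591^2 = 2531281 ≡ 879
379^512 ≡ 879^2 = 772641 ≡ 2261
379^1024 ≡ 2261^2 = 5112121 ≡ 946
1679 = 1024 + 512 + 128 + 8 + 4 + 2 + 1, so 379^1679 ≡ 946·2261·1591·1723·1938·1417·379 ≡ 2623 (mod 2963)
Right side y^r · r^s mod p:
47^2 = 2209
47^4 ≡ 2209^2 = 4879681 ≡ 2583
47^8 ≡ 2583^2 = 6671889 ≡ 2176
47^16 ≡ 2176^2 = 4734976 ≡ 102
47^32 ≡ 102^2 = 10404 ≡ 1515
47^64 ≡ 1515^2 = 2295225 ≡ 1863
47^128 ≡ 1863^2 = 3470769 ≡ 1096
47^256 ≡ 1096^2 = 1201216 ≡ 1201
47^512 ≡ 1201^2 = 1442401 ≡ 2383
47^1024 ≡ 2383^2 = 5678689 ≡ 1581
1025 = 1024 + 1, so 47^1025 ≡ 1581·47 ≡ 232 (mod 2963)
1025^2 = 1050625 ≡ 1723
1025^4 ≡ 1723^2 = 2968729 ≡ 2766
1025^8 ≡ 2766^2 = 7650756 ≡ 290
1025^16 ≡ 290^2 = 84100 ≡ 1136
1025^32 ≡ 1136^2 = 1290496 ≡ 1591
1025^64 ≡ 1591^2 = 2531281 ≡ 879
1025^128 ≡ 879^2 = 772641 ≡ 2261
1025^256 ≡ 2261^2 = 5112121 ≡ 946
1025^512 ≡ 946^2 = 894916 ≡ 90
1025^1024 ≡ 90^2 = 8100 ≡ 2174
1518 = 1024 + 256 + 128 + 64 + 32 + 8 + 4 + 2, so 1025^1518 ≡ 2174·946·2261·879·1591·290·2766·1723 ≡ 2363 (mod 2963)
232·2363 = 548216 ≡ 61 (mod 2963)
2623 ≠ 61, so verification fails.

forged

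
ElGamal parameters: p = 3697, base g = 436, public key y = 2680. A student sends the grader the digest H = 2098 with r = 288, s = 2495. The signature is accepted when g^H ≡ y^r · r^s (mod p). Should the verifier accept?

Left side g^H mod p:
436^2 = 190096 ≡ 1549
436^4 ≡ 1549^2 = 2399401 ≡ 48
436^8 ≡ 48^2 = 2304
436^16 ≡ 2304^2 = 5308416 ≡ 3221
436^32 ≡ 3221^2 = 10374841 ≡ 1059
436^64 ≡ 1059^2 = 1121481 ≡ 1290
436^128 ≡ 1290^2 = 1664100 ≡ 450
436^256 ≡ 450^2 = 202500 ≡ 2862
436^512 ≡ 2862^2 = 8191044 ≡ 2189
436^1024 ≡ 2189^2 = 4791721 ≡ 409
436^2048 ≡ 409^2 = 167281 ≡ 916
2098 = 2048 + 32 + 16 + 2, so 436^2098 ≡ 916·1059·3221·1549 ≡ 3686 (mod 3697)
Right side y^r · r^s mod p:
2680^2 = 7182400 ≡ 2826
2680^4 ≡ 2826^2 = 7986276 ≡ 756
2680^8 ≡ 756^2 = 571536 ≡ 2198
2680^16 ≡ 2198^2 = 4831204 ≡ 2922
2680^32 ≡ 2922^2 = 8538084 ≡ 1711
2680^64 ≡ 1711^2 = 2927521 ≡ 3194
2680^128 ≡ 3194^2 = 10201636 ≡ 1613
2680^256 ≡ 1613^2 = 2601769 ≡ 2778
288 = 256 + 32, so 2680^288 ≡ 2778·1711 ≡ 2513 (mod 3697)
288^2 = 82944 ≡ 1610
288^4 ≡ 1610^2 = 2592100 ≡ 503
288^8 ≡ 503^2 = 253009 ≡ 1613
288^16 ≡ 1613^2 = 2601769 ≡ 2778
288^32 ≡ 2778^2 = 7717284 ≡ 1645
288^64 ≡ 1645^2 = 2706025 ≡ 3518
288^128 ≡ 3518^2 = 12376324 ≡ 2465
288^256 ≡ 2465^2 = 6076225 ≡ 2054
288^512 ≡ 2054^2 = 4218916 ≡ 639
288^1024 ≡ 639^2 = 408321 ≡ 1651
288^2048 ≡ 1651^2 = 2725801 ≡ 1112
2495 = 2048 + 256 + 128 + 32 + 16 + 8 + 4 + 2 + 1, so 288^2495 ≡ 1112·2054·2465·1645·2778·1613·503·1610·288 ≡ 3234 (mod 3697)
2513·3234 = 8127042 ≡ 1036 (mod 3697)
3686 ≠ 1036, so verification fails.

reject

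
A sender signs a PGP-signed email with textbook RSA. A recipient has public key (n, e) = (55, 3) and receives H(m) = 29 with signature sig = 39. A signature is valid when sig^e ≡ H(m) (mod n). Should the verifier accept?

sig^2 ≡ 39^2 = 1521 ≡ 36
3 = 2 + 1, so sig^3 ≡ 36·39 ≡ 29 (mod 55)
Since 29 equals the digest 29, verification succeeds.

accept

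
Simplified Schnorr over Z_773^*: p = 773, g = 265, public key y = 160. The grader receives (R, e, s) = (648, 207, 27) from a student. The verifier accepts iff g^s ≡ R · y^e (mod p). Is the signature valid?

g^s mod p:
Squares mod 773: 265^1≡265, 265^2≡655, 265^4≡10, 265^8≡100, 265^16≡724
27 = 16 + 8 + 2 + 1, so 265^27 ≡ 724·100·655·265 ≡ 486 (mod 773)
R · y^e mod p:
Squares mod 773: 160^1≡160, 160^2≡91, 160^4≡551, 160^8≡585, 160^16≡559, 160^32≡189, 160^64≡163, 160^128≡287
207 = 128 + 64 + 8 + 4 + 2 + 1, so 160^207 ≡ 287·163·585·551·91·160 ≡ 227 (mod 773)
648·227 = 147096 ≡ 226 (mod 773)
486 ≠ 226; the check fails.

invalid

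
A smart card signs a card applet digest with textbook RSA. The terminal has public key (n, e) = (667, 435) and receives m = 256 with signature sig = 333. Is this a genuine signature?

forged

sig^2 ≡ 333^2 = 110889 ≡ 167
sig^4 ≡ 167^2 = 27889 ≡ 542
sig^8 ≡ 542^2 = 293764 ≡ 284
sig^16 ≡ 284^2 = 80656 ≡ 616
sig^32 ≡ 616^2 = 379456 ≡ 600
sig^64 ≡ 600^2 = 360000 ≡ 487
sig^128 ≡ 487^2 = 237169 ≡ 384
sig^256 ≡ 384^2 = 147456 ≡ 49
435 = 256 + 128 + 32 + 16 + 2 + 1, so sig^435 ≡ 49·384·600·616·167·333 ≡ 566 (mod 667)
sig^435 mod 667 = 566, but m = 256.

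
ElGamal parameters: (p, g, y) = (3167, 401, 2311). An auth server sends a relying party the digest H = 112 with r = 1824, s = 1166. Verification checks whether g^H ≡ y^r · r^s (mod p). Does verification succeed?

passes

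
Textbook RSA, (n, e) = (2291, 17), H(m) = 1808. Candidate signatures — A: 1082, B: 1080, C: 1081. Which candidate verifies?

C

Candidate A: Squares mod 2291: 1082^1≡1082, 1082^2≡23, 1082^4≡529, 1082^8≡339, 1082^16≡371; 17 = 16 + 1, so 1082^17 ≡ 371·1082 ≡ 497 (mod 2291)
Candidate B: Squares mod 2291: 1080^1≡1080, 1080^2≡281, 1080^4≡1067, 1080^8≡2153, 1080^16≡716; 17 = 16 + 1, so 1080^17 ≡ 716·1080 ≡ 1213 (mod 2291)
Candidate C: Squares mod 2291: 1081^1≡1081, 1081^2≡151, 1081^4≡2182, 1081^8≡426, 1081^16≡487; 17 = 16 + 1, so 1081^17 ≡ 487·1081 ≡ 1808 (mod 2291)
  → matches H(m) = 1808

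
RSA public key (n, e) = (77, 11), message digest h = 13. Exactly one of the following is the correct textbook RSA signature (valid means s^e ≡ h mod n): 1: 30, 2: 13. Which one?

Candidate 1: Squares mod 77: 30^1≡30, 30^2≡53, 30^4≡37, 30^8≡60; 11 = 8 + 2 + 1, so 30^11 ≡ 60·53·30 ≡ 74 (mod 77)
Candidate 2: Squares mod 77: 13^1≡13, 13^2≡15, 13^4≡71, 13^8≡36; 11 = 8 + 2 + 1, so 13^11 ≡ 36·15·13 ≡ 13 (mod 77)
  → matches h = 13

2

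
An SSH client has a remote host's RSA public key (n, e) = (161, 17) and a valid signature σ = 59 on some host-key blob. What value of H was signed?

75

σ^2 ≡ 59^2 = 3481 ≡ 100
σ^4 ≡ 100^2 = 10000 ≡ 18
σ^8 ≡ 18^2 = 324 ≡ 2
σ^16 ≡ 2^2 = 4
17 = 16 + 1, so σ^17 ≡ 4·59 ≡ 75 (mod 161)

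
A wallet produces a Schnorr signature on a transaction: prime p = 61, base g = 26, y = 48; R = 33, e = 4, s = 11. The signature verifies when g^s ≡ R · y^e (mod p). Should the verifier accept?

g^s mod p:
26^2 = 676 ≡ 5
26^4 ≡ 5^2 = 25
26^8 ≡ 25^2 = 625 ≡ 15
11 = 8 + 2 + 1, so 26^11 ≡ 15·5·26 ≡ 59 (mod 61)
R · y^e mod p:
48^2 = 2304 ≡ 47
48^4 ≡ 47^2 = 2209 ≡ 13
33·13 = 429 ≡ 2 (mod 61)
59 ≠ 2; the check fails.

reject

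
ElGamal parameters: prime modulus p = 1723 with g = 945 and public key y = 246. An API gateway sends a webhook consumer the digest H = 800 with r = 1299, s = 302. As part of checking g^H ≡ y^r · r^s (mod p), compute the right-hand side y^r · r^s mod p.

849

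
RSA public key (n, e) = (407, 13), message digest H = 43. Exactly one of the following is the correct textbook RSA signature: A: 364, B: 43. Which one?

Candidate A: Squares mod 407: 364^1≡364, 364^2≡221, 364^4≡1, 364^8≡1; 13 = 8 + 4 + 1, so 364^13 ≡ 1·1·364 ≡ 364 (mod 407)
Candidate B: Squares mod 407: 43^1≡43, 43^2≡221, 43^4≡1, 43^8≡1; 13 = 8 + 4 + 1, so 43^13 ≡ 1·1·43 ≡ 43 (mod 407)
  → matches H = 43

B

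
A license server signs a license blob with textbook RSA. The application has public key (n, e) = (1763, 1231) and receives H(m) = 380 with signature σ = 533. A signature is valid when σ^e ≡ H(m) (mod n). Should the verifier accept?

reject

Squares mod 1763: σ^1≡533, σ^2≡246, σ^4≡574, σ^8≡1558, σ^16≡1476, σ^32≡1271, σ^64≡533, σ^128≡246, σ^256≡574, σ^512≡1558, σ^1024≡1476
1231 = 1024 + 128 + 64 + 8 + 4 + 2 + 1, so σ^1231 ≡ 1476·246·533·1558·574·246·533 ≡ 615 (mod 1763)
615 ≠ 380, so verification fails.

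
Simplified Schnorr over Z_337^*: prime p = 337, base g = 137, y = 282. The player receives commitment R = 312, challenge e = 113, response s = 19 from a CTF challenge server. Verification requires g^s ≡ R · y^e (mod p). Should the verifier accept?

accept

g^s mod p:
137^2 = 18769 ≡ 234
137^4 ≡ 234^2 = 54756 ≡ 162
137^8 ≡ 162^2 = 26244 ≡ 295
137^16 ≡ 295^2 = 87025 ≡ 79
19 = 16 + 2 + 1, so 137^19 ≡ 79·234·137 ≡ 27 (mod 337)
R · y^e mod p:
282^2 = 79524 ≡ 329
282^4 ≡ 329^2 = 108241 ≡ 64
282^8 ≡ 64^2 = 4096 ≡ 52
282^16 ≡ 52^2 = 2704 ≡ 8
282^32 ≡ 8^2 = 64
282^64 ≡ 64^2 = 4096 ≡ 52
113 = 64 + 32 + 16 + 1, so 282^113 ≡ 52·64·8·282 ≡ 282 (mod 337)
312·282 = 87984 ≡ 27 (mod 337)
27 ≡ 27 (mod 337); signature holds.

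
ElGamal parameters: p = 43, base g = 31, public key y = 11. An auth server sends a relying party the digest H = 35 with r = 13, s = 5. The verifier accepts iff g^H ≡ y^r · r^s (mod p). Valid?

no

Left side g^H mod p:
31^2 = 961 ≡ 15
31^4 ≡ 15^2 = 225 ≡ 10
31^8 ≡ 10^2 = 100 ≡ 14
31^16 ≡ 14^2 = 196 ≡ 24
31^32 ≡ 24^2 = 576 ≡ 17
35 = 32 + 2 + 1, so 31^35 ≡ 17·15·31 ≡ 36 (mod 43)
Right side y^r · r^s mod p:
11^2 = 121 ≡ 35
11^4 ≡ 35^2 = 1225 ≡ 21
11^8 ≡ 21^2 = 441 ≡ 11
13 = 8 + 4 + 1, so 11^13 ≡ 11·21·11 ≡ 4 (mod 43)
13^2 = 169 ≡ 40
13^4 ≡ 40^2 = 1600 ≡ 9
5 = 4 + 1, so 13^5 ≡ 9·13 ≡ 31 (mod 43)
4·31 = 124 ≡ 38 (mod 43)
36 ≠ 38, so verification fails.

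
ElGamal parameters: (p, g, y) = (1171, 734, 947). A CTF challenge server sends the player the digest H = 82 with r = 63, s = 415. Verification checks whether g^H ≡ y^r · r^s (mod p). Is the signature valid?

Left side g^H mod p:
734^82 mod 1171 = 565
Right side y^r · r^s mod p:
947^63 mod 1171 = 1085
63^415 mod 1171 = 470
1085·470 = 509950 ≡ 565 (mod 1171)
565 ≡ 565 (mod 1171), so the signature is genuine.

valid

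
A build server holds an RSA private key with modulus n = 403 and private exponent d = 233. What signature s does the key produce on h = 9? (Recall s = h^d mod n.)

Squares mod 403: h^1≡9, h^2≡81, h^4≡113, h^8≡276, h^16≡9, h^32≡81, h^64≡113, h^128≡276
233 = 128 + 64 + 32 + 8 + 1, so h^233 ≡ 276·113·81·276·9 ≡ 276 (mod 403)

276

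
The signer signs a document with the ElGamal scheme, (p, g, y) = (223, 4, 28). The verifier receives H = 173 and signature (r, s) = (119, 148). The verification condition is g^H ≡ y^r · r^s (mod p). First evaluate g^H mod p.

164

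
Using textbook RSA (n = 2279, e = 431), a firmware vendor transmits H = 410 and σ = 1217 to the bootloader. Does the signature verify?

σ^2 ≡ 1217^2 = 1481089 ≡ 2018
σ^4 ≡ 2018^2 = 4072324 ≡ 2030
σ^8 ≡ 2030^2 = 4120900 ≡ 468
σ^16 ≡ 468^2 = 219024 ≡ 240
σ^32 ≡ 240^2 = 57600 ≡ 625
σ^64 ≡ 625^2 = 390625 ≡ 916
σ^128 ≡ 916^2 = 839056 ≡ 384
σ^256 ≡ 384^2 = 147456 ≡ 1600
431 = 256 + 128 + 32 + 8 + 4 + 2 + 1, so σ^431 ≡ 1600·384·625·468·2030·2018·1217 ≡ 410 (mod 2279)
σ^431 mod 2279 = 410 matches H.

verifies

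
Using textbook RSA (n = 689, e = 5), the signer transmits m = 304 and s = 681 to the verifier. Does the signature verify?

s^5 mod 689 = 304
Since 304 equals the digest 304, verification succeeds.

verifies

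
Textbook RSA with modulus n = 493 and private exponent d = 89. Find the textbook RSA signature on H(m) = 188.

Squares mod 493: (H(m))^1≡188, (H(m))^2≡341, (H(m))^4≡426, (H(m))^8≡52, (H(m))^16≡239, (H(m))^32≡426, (H(m))^64≡52
89 = 64 + 16 + 8 + 1, so (H(m))^89 ≡ 52·239·52·188 ≡ 222 (mod 493)

222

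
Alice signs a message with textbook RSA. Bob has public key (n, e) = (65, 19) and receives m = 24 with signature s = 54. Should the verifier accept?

accept

s^2 ≡ 54^2 = 2916 ≡ 56
s^4 ≡ 56^2 = 3136 ≡ 16
s^8 ≡ 16^2 = 256 ≡ 61
s^16 ≡ 61^2 = 3721 ≡ 16
19 = 16 + 2 + 1, so s^19 ≡ 16·56·54 ≡ 24 (mod 65)
Since 24 equals the digest 24, verification succeeds.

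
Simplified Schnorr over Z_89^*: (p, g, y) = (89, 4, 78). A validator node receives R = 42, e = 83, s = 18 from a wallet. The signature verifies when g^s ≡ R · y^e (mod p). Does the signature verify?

g^s mod p:
4^2 = 16
4^4 ≡ 16^2 = 256 ≡ 78
4^8 ≡ 78^2 = 6084 ≡ 32
4^16 ≡ 32^2 = 1024 ≡ 45
18 = 16 + 2, so 4^18 ≡ 45·16 ≡ 8 (mod 89)
R · y^e mod p:
78^2 = 6084 ≡ 32
78^4 ≡ 32^2 = 1024 ≡ 45
78^8 ≡ 45^2 = 2025 ≡ 67
78^16 ≡ 67^2 = 4489 ≡ 39
78^32 ≡ 39^2 = 1521 ≡ 8
78^64 ≡ 8^2 = 64
83 = 64 + 16 + 2 + 1, so 78^83 ≡ 64·39·32·78 ≡ 16 (mod 89)
42·16 = 672 ≡ 49 (mod 89)
8 ≠ 49; the check fails.

does not verify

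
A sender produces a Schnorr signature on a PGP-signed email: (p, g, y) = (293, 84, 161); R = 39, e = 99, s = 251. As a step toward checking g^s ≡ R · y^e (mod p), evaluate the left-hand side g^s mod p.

272

84^2 = 7056 ≡ 24
84^4 ≡ 24^2 = 576 ≡ 283
84^8 ≡ 283^2 = 80089 ≡ 100
84^16 ≡ 100^2 = 10000 ≡ 38
84^32 ≡ 38^2 = 1444 ≡ 272
84^64 ≡ 272^2 = 73984 ≡ 148
84^128 ≡ 148^2 = 21904 ≡ 222
251 = 128 + 64 + 32 + 16 + 8 + 2 + 1, so 84^251 ≡ 222·148·272·38·100·24·84 ≡ 272 (mod 293)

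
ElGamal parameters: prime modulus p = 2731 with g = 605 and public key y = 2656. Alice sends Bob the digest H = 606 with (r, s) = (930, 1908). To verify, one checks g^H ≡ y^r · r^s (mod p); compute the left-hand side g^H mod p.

605^2 = 366025 ≡ 71
605^4 ≡ 71^2 = 5041 ≡ 2310
605^8 ≡ 2310^2 = 5336100 ≡ 2457
605^16 ≡ 2457^2 = 6036849 ≡ 1339
605^32 ≡ 1339^2 = 1792921 ≡ 1385
605^64 ≡ 1385^2 = 1918225 ≡ 1063
605^128 ≡ 1063^2 = 1129969 ≡ 2066
605^256 ≡ 2066^2 = 4268356 ≡ 2534
605^512 ≡ 2534^2 = 6421156 ≡ 575
606 = 512 + 64 + 16 + 8 + 4 + 2, so 605^606 ≡ 575·1063·1339·2457·2310·71 ≡ 1723 (mod 2731)

1723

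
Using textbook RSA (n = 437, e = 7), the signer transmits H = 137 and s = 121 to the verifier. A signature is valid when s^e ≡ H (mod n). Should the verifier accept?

reject

s^2 ≡ 121^2 = 14641 ≡ 220
s^4 ≡ 220^2 = 48400 ≡ 330
7 = 4 + 2 + 1, so s^7 ≡ 330·220·121 ≡ 26 (mod 437)
26 ≠ 137, so verification fails.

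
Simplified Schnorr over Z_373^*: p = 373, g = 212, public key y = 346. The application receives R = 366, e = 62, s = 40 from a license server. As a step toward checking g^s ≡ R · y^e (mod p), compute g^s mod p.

Squares mod 373: 212^1≡212, 212^2≡184, 212^4≡286, 212^8≡109, 212^16≡318, 212^32≡41
40 = 32 + 8, so 212^40 ≡ 41·109 ≡ 366 (mod 373)

366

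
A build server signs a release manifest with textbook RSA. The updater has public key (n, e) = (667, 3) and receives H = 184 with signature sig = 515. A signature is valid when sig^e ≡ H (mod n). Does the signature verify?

sig^2 ≡ 515^2 = 265225 ≡ 426
3 = 2 + 1, so sig^3 ≡ 426·515 ≡ 614 (mod 667)
sig^3 mod 667 = 614, but H = 184.

does not verify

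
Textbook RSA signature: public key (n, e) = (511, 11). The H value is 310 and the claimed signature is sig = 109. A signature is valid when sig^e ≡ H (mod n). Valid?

sig^2 ≡ 109^2 = 11881 ≡ 128
sig^4 ≡ 128^2 = 16384 ≡ 32
sig^8 ≡ 32^2 = 1024 ≡ 2
11 = 8 + 2 + 1, so sig^11 ≡ 2·128·109 ≡ 310 (mod 511)
310 = H, so the signature checks out.

yes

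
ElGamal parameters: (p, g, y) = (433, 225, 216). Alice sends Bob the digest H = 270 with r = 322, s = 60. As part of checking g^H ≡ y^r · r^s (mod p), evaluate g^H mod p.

225^2 = 50625 ≡ 397
225^4 ≡ 397^2 = 157609 ≡ 430
225^8 ≡ 430^2 = 184900 ≡ 9
225^16 ≡ 9^2 = 81
225^32 ≡ 81^2 = 6561 ≡ 66
225^64 ≡ 66^2 = 4356 ≡ 26
225^128 ≡ 26^2 = 676 ≡ 243
225^256 ≡ 243^2 = 59049 ≡ 161
270 = 256 + 8 + 4 + 2, so 225^270 ≡ 161·9·430·397 ≡ 179 (mod 433)

179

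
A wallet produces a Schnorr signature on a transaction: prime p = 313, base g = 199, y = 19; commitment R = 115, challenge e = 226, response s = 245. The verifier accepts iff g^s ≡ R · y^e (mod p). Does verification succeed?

g^s mod p:
Squares mod 313: 199^1≡199, 199^2≡163, 199^4≡277, 199^8≡44, 199^16≡58, 199^32≡234, 199^64≡294, 199^128≡48
245 = 128 + 64 + 32 + 16 + 4 + 1, so 199^245 ≡ 48·294·234·58·277·199 ≡ 52 (mod 313)
R · y^e mod p:
Squares mod 313: 19^1≡19, 19^2≡48, 19^4≡113, 19^8≡249, 19^16≡27, 19^32≡103, 19^64≡280, 19^128≡150
226 = 128 + 64 + 32 + 2, so 19^226 ≡ 150·280·103·48 ≡ 44 (mod 313)
115·44 = 5060 ≡ 52 (mod 313)
52 ≡ 52 (mod 313); signature holds.

passes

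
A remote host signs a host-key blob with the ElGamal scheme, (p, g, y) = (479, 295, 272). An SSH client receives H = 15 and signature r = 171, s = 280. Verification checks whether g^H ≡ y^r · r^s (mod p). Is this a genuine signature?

forged

Left side g^H mod p:
Squares mod 479: 295^1≡295, 295^2≡326, 295^4≡417, 295^8≡12
15 = 8 + 4 + 2 + 1, so 295^15 ≡ 12·417·326·295 ≡ 145 (mod 479)
Right side y^r · r^s mod p:
Squares mod 479: 272^1≡272, 272^2≡218, 272^4≡103, 272^8≡71, 272^16≡251, 272^32≡252, 272^64≡276, 272^128≡15
171 = 128 + 32 + 8 + 2 + 1, so 272^171 ≡ 15·252·71·218·272 ≡ 370 (mod 479)
Squares mod 479: 171^1≡171, 171^2≡22, 171^4≡5, 171^8≡25, 171^16≡146, 171^32≡240, 171^64≡120, 171^128≡30, 171^256≡421
280 = 256 + 16 + 8, so 171^280 ≡ 421·146·25 ≡ 18 (mod 479)
370·18 = 6660 ≡ 433 (mod 479)
145 ≠ 433, so verification fails.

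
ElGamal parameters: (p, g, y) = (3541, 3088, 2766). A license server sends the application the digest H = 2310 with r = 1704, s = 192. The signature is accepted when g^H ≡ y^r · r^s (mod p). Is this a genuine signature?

Left side g^H mod p:
3088^2 = 9535744 ≡ 3372
3088^4 ≡ 3372^2 = 11370384 ≡ 233
3088^8 ≡ 233^2 = 54289 ≡ 1174
3088^16 ≡ 1174^2 = 1378276 ≡ 827
3088^32 ≡ 827^2 = 683929 ≡ 516
3088^64 ≡ 516^2 = 266256 ≡ 681
3088^128 ≡ 681^2 = 463761 ≡ 3431
3088^256 ≡ 3431^2 = 11771761 ≡ 1477
3088^512 ≡ 1477^2 = 2181529 ≡ 273
3088^1024 ≡ 273^2 = 74529 ≡ 168
3088^2048 ≡ 168^2 = 28224 ≡ 3437
2310 = 2048 + 256 + 4 + 2, so 3088^2310 ≡ 3437·1477·233·3372 ≡ 2869 (mod 3541)
Right side y^r · r^s mod p:
2766^2 = 7650756 ≡ 2196
2766^4 ≡ 2196^2 = 4822416 ≡ 3115
2766^8 ≡ 3115^2 = 9703225 ≡ 885
2766^16 ≡ 885^2 = 783225 ≡ 664
2766^32 ≡ 664^2 = 440896 ≡ 1812
2766^64 ≡ 1812^2 = 3283344 ≡ 837
2766^128 ≡ 837^2 = 700569 ≡ 2992
2766^256 ≡ 2992^2 = 8952064 ≡ 416
2766^512 ≡ 416^2 = 173056 ≡ 3088
2766^1024 ≡ 3088^2 = 9535744 ≡ 3372
1704 = 1024 + 512 + 128 + 32 + 8, so 2766^1704 ≡ 3372·3088·2992·1812·885 ≡ 3100 (mod 3541)
1704^2 = 2903616 ≡ 3537
1704^4 ≡ 3537^2 = 12510369 ≡ 16
1704^8 ≡ 16^2 = 256
1704^16 ≡ 256^2 = 65536 ≡ 1798
1704^32 ≡ 1798^2 = 3232804 ≡ 3412
1704^64 ≡ 3412^2 = 11641744 ≡ 2477
1704^128 ≡ 2477^2 = 6135529 ≡ 2517
192 = 128 + 64, so 1704^192 ≡ 2517·2477 ≡ 2449 (mod 3541)
3100·2449 = 7591900 ≡ 3537 (mod 3541)
2869 ≠ 3537, so verification fails.

forged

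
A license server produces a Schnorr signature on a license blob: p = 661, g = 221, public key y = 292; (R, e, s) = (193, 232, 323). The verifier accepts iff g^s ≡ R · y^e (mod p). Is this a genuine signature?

g^s mod p:
Squares mod 661: 221^1≡221, 221^2≡588, 221^4≡41, 221^8≡359, 221^16≡647, 221^32≡196, 221^64≡78, 221^128≡135, 221^256≡378
323 = 256 + 64 + 2 + 1, so 221^323 ≡ 378·78·588·221 ≡ 143 (mod 661)
R · y^e mod p:
Squares mod 661: 292^1≡292, 292^2≡656, 292^4≡25, 292^8≡625, 292^16≡635, 292^32≡15, 292^64≡225, 292^128≡389
232 = 128 + 64 + 32 + 8, so 292^232 ≡ 389·225·15·625 ≡ 644 (mod 661)
193·644 = 124292 ≡ 24 (mod 661)
143 ≠ 24; the check fails.

forged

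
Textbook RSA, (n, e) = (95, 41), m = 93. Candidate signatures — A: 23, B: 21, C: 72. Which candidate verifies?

A

Candidate A: Squares mod 95: 23^1≡23, 23^2≡54, 23^4≡66, 23^8≡81, 23^16≡6, 23^32≡36; 41 = 32 + 8 + 1, so 23^41 ≡ 36·81·23 ≡ 93 (mod 95)
  → matches m = 93
Candidate B: Squares mod 95: 21^1≡21, 21^2≡61, 21^4≡16, 21^8≡66, 21^16≡81, 21^32≡6; 41 = 32 + 8 + 1, so 21^41 ≡ 6·66·21 ≡ 51 (mod 95)
Candidate C: Squares mod 95: 72^1≡72, 72^2≡54, 72^4≡66, 72^8≡81, 72^16≡6, 72^32≡36; 41 = 32 + 8 + 1, so 72^41 ≡ 36·81·72 ≡ 2 (mod 95)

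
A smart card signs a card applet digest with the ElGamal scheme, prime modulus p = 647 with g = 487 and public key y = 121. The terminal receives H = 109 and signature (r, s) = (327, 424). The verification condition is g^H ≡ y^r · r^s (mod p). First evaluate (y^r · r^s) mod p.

121^2 = 14641 ≡ 407
121^4 ≡ 407^2 = 165649 ≡ 17
121^8 ≡ 17^2 = 289
121^16 ≡ 289^2 = 83521 ≡ 58
121^32 ≡ 58^2 = 3364 ≡ 129
121^64 ≡ 129^2 = 16641 ≡ 466
121^128 ≡ 466^2 = 217156 ≡ 411
121^256 ≡ 411^2 = 168921 ≡ 54
327 = 256 + 64 + 4 + 2 + 1, so 121^327 ≡ 54·466·17·407·121 ≡ 17 (mod 647)
327^2 = 106929 ≡ 174
327^4 ≡ 174^2 = 30276 ≡ 514
327^8 ≡ 514^2 = 264196 ≡ 220
327^16 ≡ 220^2 = 48400 ≡ 522
327^32 ≡ 522^2 = 272484 ≡ 97
327^64 ≡ 97^2 = 9409 ≡ 351
327^128 ≡ 351^2 = 123201 ≡ 271
327^256 ≡ 271^2 = 73441 ≡ 330
424 = 256 + 128 + 32 + 8, so 327^424 ≡ 330·271·97·220 ≡ 357 (mod 647)
y^r · r^s ≡ 17·357 = 6069 ≡ 246 (mod 647)

246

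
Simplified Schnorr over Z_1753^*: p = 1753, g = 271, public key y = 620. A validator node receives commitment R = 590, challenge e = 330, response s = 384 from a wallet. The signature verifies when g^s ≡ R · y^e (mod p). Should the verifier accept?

g^s mod p:
271^2 = 73441 ≡ 1568
271^4 ≡ 1568^2 = 2458624 ≡ 918
271^8 ≡ 918^2 = 842724 ≡ 1284
271^16 ≡ 1284^2 = 1648656 ≡ 836
271^32 ≡ 836^2 = 698896 ≡ 1202
271^64 ≡ 1202^2 = 1444804 ≡ 332
271^128 ≡ 332^2 = 110224 ≡ 1538
271^256 ≡ 1538^2 = 2365444 ≡ 647
384 = 256 + 128, so 271^384 ≡ 647·1538 ≡ 1135 (mod 1753)
R · y^e mod p:
620^2 = 384400 ≡ 493
620^4 ≡ 493^2 = 243049 ≡ 1135
620^8 ≡ 1135^2 = 1288225 ≡ 1523
620^16 ≡ 1523^2 = 2319529 ≡ 310
620^32 ≡ 310^2 = 96100 ≡ 1438
620^64 ≡ 1438^2 = 2067844 ≡ 1057
620^128 ≡ 1057^2 = 1117249 ≡ 588
620^256 ≡ 588^2 = 345744 ≡ 403
330 = 256 + 64 + 8 + 2, so 620^330 ≡ 403·1057·1523·493 ≡ 819 (mod 1753)
590·819 = 483210 ≡ 1135 (mod 1753)
1135 ≡ 1135 (mod 1753); signature holds.

accept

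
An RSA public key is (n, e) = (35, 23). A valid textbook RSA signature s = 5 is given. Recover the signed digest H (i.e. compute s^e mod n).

s^23 mod 35 = 10

10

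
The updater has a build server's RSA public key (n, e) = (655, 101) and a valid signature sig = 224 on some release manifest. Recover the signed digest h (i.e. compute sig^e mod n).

614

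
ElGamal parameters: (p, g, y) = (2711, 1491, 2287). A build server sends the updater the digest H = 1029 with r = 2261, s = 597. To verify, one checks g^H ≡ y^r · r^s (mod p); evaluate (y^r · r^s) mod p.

420

Squares mod 2711: 2287^1≡2287, 2287^2≡850, 2287^4≡1374, 2287^8≡1020, 2287^16≡2087, 2287^32≡1703, 2287^64≡2150, 2287^128≡245, 2287^256≡383, 2287^512≡295, 2287^1024≡273, 2287^2048≡1332
2261 = 2048 + 128 + 64 + 16 + 4 + 1, so 2287^2261 ≡ 1332·245·2150·2087·1374·2287 ≡ 1357 (mod 2711)
Squares mod 2711: 2261^1≡2261, 2261^2≡1886, 2261^4≡164, 2261^8≡2497, 2261^16≡2420, 2261^32≡640, 2261^64≡239, 2261^128≡190, 2261^256≡857, 2261^512≡2479
597 = 512 + 64 + 16 + 4 + 1, so 2261^597 ≡ 2479·239·2420·164·2261 ≡ 280 (mod 2711)
y^r · r^s ≡ 1357·280 = 379960 ≡ 420 (mod 2711)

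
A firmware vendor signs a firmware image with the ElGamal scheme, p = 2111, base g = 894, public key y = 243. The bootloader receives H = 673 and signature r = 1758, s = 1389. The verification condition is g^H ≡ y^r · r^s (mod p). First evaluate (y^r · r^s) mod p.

243^2 = 59049 ≡ 2052
243^4 ≡ 2052^2 = 4210704 ≡ 1370
243^8 ≡ 1370^2 = 1876900 ≡ 221
243^16 ≡ 221^2 = 48841 ≡ 288
243^32 ≡ 288^2 = 82944 ≡ 615
243^64 ≡ 615^2 = 378225 ≡ 356
243^128 ≡ 356^2 = 126736 ≡ 76
243^256 ≡ 76^2 = 5776 ≡ 1554
243^512 ≡ 1554^2 = 2414916 ≡ 2043
243^1024 ≡ 2043^2 = 4173849 ≡ 402
1758 = 1024 + 512 + 128 + 64 + 16 + 8 + 4 + 2, so 243^1758 ≡ 402·2043·76·356·288·221·1370·2052 ≡ 1672 (mod 2111)
1758^2 = 3090564 ≡ 60
1758^4 ≡ 60^2 = 3600 ≡ 1489
1758^8 ≡ 1489^2 = 2217121 ≡ 571
1758^16 ≡ 571^2 = 326041 ≡ 947
1758^32 ≡ 947^2 = 896809 ≡ 1745
1758^64 ≡ 1745^2 = 3045025 ≡ 963
1758^128 ≡ 963^2 = 927369 ≡ 640
1758^256 ≡ 640^2 = 409600 ≡ 66
1758^512 ≡ 66^2 = 4356 ≡ 134
1758^1024 ≡ 134^2 = 17956 ≡ 1068
1389 = 1024 + 256 + 64 + 32 + 8 + 4 + 1, so 1758^1389 ≡ 1068·66·963·1745·571·1489·1758 ≡ 221 (mod 2111)
y^r · r^s ≡ 1672·221 = 369512 ≡ 87 (mod 2111)

87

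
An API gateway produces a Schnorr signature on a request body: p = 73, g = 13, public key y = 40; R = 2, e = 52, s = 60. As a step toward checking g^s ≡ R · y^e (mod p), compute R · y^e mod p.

40^52 mod 73 = 41
R · y^e ≡ 2·41 = 82 ≡ 9 (mod 73)

9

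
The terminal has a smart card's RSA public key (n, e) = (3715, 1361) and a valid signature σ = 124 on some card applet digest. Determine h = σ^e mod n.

874

Squares mod 3715: σ^1≡124, σ^2≡516, σ^4≡2491, σ^8≡1031, σ^16≡471, σ^32≡2656, σ^64≡3266, σ^128≡991, σ^256≡1321, σ^512≡2706, σ^1024≡171
1361 = 1024 + 256 + 64 + 16 + 1, so σ^1361 ≡ 171·1321·3266·471·124 ≡ 874 (mod 3715)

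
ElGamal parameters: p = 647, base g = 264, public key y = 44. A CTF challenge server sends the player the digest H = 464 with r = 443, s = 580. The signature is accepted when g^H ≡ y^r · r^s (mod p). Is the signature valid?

invalid

Left side g^H mod p:
264^464 mod 647 = 285
Right side y^r · r^s mod p:
44^443 mod 647 = 630
443^580 mod 647 = 112
630·112 = 70560 ≡ 37 (mod 647)
285 ≠ 37, so verification fails.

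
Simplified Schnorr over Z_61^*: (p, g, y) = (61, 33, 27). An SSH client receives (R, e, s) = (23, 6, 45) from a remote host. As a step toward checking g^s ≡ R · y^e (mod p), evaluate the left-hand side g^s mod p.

33^2 = 1089 ≡ 52
33^4 ≡ 52^2 = 2704 ≡ 20
33^8 ≡ 20^2 = 400 ≡ 34
33^16 ≡ 34^2 = 1156 ≡ 58
33^32 ≡ 58^2 = 3364 ≡ 9
45 = 32 + 8 + 4 + 1, so 33^45 ≡ 9·34·20·33 ≡ 50 (mod 61)

50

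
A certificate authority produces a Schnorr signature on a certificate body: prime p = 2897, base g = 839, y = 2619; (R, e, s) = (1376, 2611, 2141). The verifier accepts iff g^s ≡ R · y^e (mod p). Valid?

g^s mod p:
839^2 = 703921 ≡ 2847
839^4 ≡ 2847^2 = 8105409 ≡ 2500
839^8 ≡ 2500^2 = 6250000 ≡ 1171
839^16 ≡ 1171^2 = 1371241 ≡ 960
839^32 ≡ 960^2 = 921600 ≡ 354
839^64 ≡ 354^2 = 125316 ≡ 745
839^128 ≡ 745^2 = 555025 ≡ 1698
839^256 ≡ 1698^2 = 2883204 ≡ 689
839^512 ≡ 689^2 = 474721 ≡ 2510
839^1024 ≡ 2510^2 = 6300100 ≡ 2022
839^2048 ≡ 2022^2 = 4088484 ≡ 817
2141 = 2048 + 64 + 16 + 8 + 4 + 1, so 839^2141 ≡ 817·745·960·1171·2500·839 ≡ 387 (mod 2897)
R · y^e mod p:
2619^2 = 6859161 ≡ 1962
2619^4 ≡ 1962^2 = 3849444 ≡ 2228
2619^8 ≡ 2228^2 = 4963984 ≡ 1423
2619^16 ≡ 1423^2 = 2024929 ≡ 2823
2619^32 ≡ 2823^2 = 7969329 ≡ 2579
2619^64 ≡ 2579^2 = 6651241 ≡ 2626
2619^128 ≡ 2626^2 = 6895876 ≡ 1016
2619^256 ≡ 1016^2 = 1032256 ≡ 924
2619^512 ≡ 924^2 = 853776 ≡ 2058
2619^1024 ≡ 2058^2 = 4235364 ≡ 2847
2619^2048 ≡ 2847^2 = 8105409 ≡ 2500
2611 = 2048 + 512 + 32 + 16 + 2 + 1, so 2619^2611 ≡ 2500·2058·2579·2823·1962·2619 ≡ 634 (mod 2897)
1376·634 = 872384 ≡ 387 (mod 2897)
387 ≡ 387 (mod 2897); signature holds.

yes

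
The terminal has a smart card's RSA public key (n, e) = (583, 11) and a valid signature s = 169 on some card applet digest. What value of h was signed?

521

s^2 ≡ 169^2 = 28561 ≡ 577
s^4 ≡ 577^2 = 332929 ≡ 36
s^8 ≡ 36^2 = 1296 ≡ 130
11 = 8 + 2 + 1, so s^11 ≡ 130·577·169 ≡ 521 (mod 583)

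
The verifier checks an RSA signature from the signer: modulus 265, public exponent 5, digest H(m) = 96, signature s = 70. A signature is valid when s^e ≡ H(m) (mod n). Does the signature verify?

does not verify

s^2 ≡ 70^2 = 4900 ≡ 130
s^4 ≡ 130^2 = 16900 ≡ 205
5 = 4 + 1, so s^5 ≡ 205·70 ≡ 40 (mod 265)
40 ≠ 96, so verification fails.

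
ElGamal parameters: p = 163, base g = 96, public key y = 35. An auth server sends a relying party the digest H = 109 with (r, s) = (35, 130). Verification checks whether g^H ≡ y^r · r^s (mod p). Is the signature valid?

invalid

Left side g^H mod p:
Squares mod 163: 96^1≡96, 96^2≡88, 96^4≡83, 96^8≡43, 96^16≡56, 96^32≡39, 96^64≡54
109 = 64 + 32 + 8 + 4 + 1, so 96^109 ≡ 54·39·43·83·96 ≡ 26 (mod 163)
Right side y^r · r^s mod p:
Squares mod 163: 35^1≡35, 35^2≡84, 35^4≡47, 35^8≡90, 35^16≡113, 35^32≡55
35 = 32 + 2 + 1, so 35^35 ≡ 55·84·35 ≡ 4 (mod 163)
Squares mod 163: 35^1≡35, 35^2≡84, 35^4≡47, 35^8≡90, 35^16≡113, 35^32≡55, 35^64≡91, 35^128≡131
130 = 128 + 2, so 35^130 ≡ 131·84 ≡ 83 (mod 163)
4·83 = 332 ≡ 6 (mod 163)
26 ≠ 6, so verification fails.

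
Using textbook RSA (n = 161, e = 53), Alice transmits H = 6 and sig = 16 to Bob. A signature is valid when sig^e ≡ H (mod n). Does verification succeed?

fails

sig^53 mod 161 = 123
sig^53 mod 161 = 123, but H = 6.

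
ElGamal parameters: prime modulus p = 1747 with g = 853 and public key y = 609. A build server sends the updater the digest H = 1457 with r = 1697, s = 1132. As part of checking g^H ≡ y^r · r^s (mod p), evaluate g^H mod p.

Squares mod 1747: 853^1≡853, 853^2≡857, 853^4≡709, 853^8≡1292, 853^16≡879, 853^32≡467, 853^64≡1461, 853^128≡1434, 853^256≡137, 853^512≡1299, 853^1024≡1546
1457 = 1024 + 256 + 128 + 32 + 16 + 1, so 853^1457 ≡ 1546·137·1434·467·879·853 ≡ 897 (mod 1747)

897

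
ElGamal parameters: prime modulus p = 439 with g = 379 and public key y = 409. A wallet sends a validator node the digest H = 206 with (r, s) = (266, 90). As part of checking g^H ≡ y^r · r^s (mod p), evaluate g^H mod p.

142

Squares mod 439: 379^1≡379, 379^2≡88, 379^4≡281, 379^8≡380, 379^16≡408, 379^32≡83, 379^64≡304, 379^128≡226
206 = 128 + 64 + 8 + 4 + 2, so 379^206 ≡ 226·304·380·281·88 ≡ 142 (mod 439)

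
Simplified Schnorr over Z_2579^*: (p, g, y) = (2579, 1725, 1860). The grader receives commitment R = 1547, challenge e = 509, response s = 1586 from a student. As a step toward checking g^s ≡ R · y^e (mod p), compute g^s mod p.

1725^1586 mod 2579 = 1977

1977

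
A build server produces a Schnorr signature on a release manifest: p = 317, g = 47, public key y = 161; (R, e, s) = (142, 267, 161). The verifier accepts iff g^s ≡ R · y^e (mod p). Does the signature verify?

g^s mod p:
47^2 = 2209 ≡ 307
47^4 ≡ 307^2 = 94249 ≡ 100
47^8 ≡ 100^2 = 10000 ≡ 173
47^16 ≡ 173^2 = 29929 ≡ 131
47^32 ≡ 131^2 = 17161 ≡ 43
47^64 ≡ 43^2 = 1849 ≡ 264
47^128 ≡ 264^2 = 69696 ≡ 273
161 = 128 + 32 + 1, so 47^161 ≡ 273·43·47 ≡ 153 (mod 317)
R · y^e mod p:
161^2 = 25921 ≡ 244
161^4 ≡ 244^2 = 59536 ≡ 257
161^8 ≡ 257^2 = 66049 ≡ 113
161^16 ≡ 113^2 = 12769 ≡ 89
161^32 ≡ 89^2 = 7921 ≡ 313
161^64 ≡ 313^2 = 97969 ≡ 16
161^128 ≡ 16^2 = 256
161^256 ≡ 256^2 = 65536 ≡ 234
267 = 256 + 8 + 2 + 1, so 161^267 ≡ 234·113·244·161 ≡ 26 (mod 317)
142·26 = 3692 ≡ 205 (mod 317)
153 ≠ 205; the check fails.

does not verify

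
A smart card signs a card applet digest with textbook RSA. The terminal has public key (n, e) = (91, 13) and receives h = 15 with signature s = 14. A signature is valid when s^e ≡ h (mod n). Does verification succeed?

s^2 ≡ 14^2 = 196 ≡ 14
s^4 ≡ 14^2 = 196 ≡ 14
s^8 ≡ 14^2 = 196 ≡ 14
13 = 8 + 4 + 1, so s^13 ≡ 14·14·14 ≡ 14 (mod 91)
The recovered value 14 does not match the digest 15.

fails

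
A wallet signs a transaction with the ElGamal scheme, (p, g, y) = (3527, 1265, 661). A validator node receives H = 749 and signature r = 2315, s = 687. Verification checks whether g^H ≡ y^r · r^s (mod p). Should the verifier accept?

Left side g^H mod p:
1265^2 = 1600225 ≡ 2494
1265^4 ≡ 2494^2 = 6220036 ≡ 1935
1265^8 ≡ 1935^2 = 3744225 ≡ 2078
1265^16 ≡ 2078^2 = 4318084 ≡ 1036
1265^32 ≡ 1036^2 = 1073296 ≡ 1088
1265^64 ≡ 1088^2 = 1183744 ≡ 2199
1265^128 ≡ 2199^2 = 4835601 ≡ 84
1265^256 ≡ 84^2 = 7056 ≡ 2
1265^512 ≡ 2^2 = 4
749 = 512 + 128 + 64 + 32 + 8 + 4 + 1, so 1265^749 ≡ 4·84·2199·1088·2078·1935·1265 ≡ 306 (mod 3527)
Right side y^r · r^s mod p:
661^2 = 436921 ≡ 3100
661^4 ≡ 3100^2 = 9610000 ≡ 2452
661^8 ≡ 2452^2 = 6012304 ≡ 2296
661^16 ≡ 2296^2 = 5271616 ≡ 2278
661^32 ≡ 2278^2 = 5189284 ≡ 1067
661^64 ≡ 1067^2 = 1138489 ≡ 2795
661^128 ≡ 2795^2 = 7812025 ≡ 3247
661^256 ≡ 3247^2 = 10543009 ≡ 806
661^512 ≡ 806^2 = 649636 ≡ 668
661^1024 ≡ 668^2 = 446224 ≡ 1822
661^2048 ≡ 1822^2 = 3319684 ≡ 777
2315 = 2048 + 256 + 8 + 2 + 1, so 661^2315 ≡ 777·806·2296·3100·661 ≡ 2100 (mod 3527)
2315^2 = 5359225 ≡ 1712
2315^4 ≡ 1712^2 = 2930944 ≡ 7
2315^8 ≡ 7^2 = 49
2315^16 ≡ 49^2 = 2401
2315^32 ≡ 2401^2 = 5764801 ≡ 1683
2315^64 ≡ 1683^2 = 2832489 ≡ 308
2315^128 ≡ 308^2 = 94864 ≡ 3162
2315^256 ≡ 3162^2 = 9998244 ≡ 2726
2315^512 ≡ 2726^2 = 7431076 ≡ 3214
687 = 512 + 128 + 32 + 8 + 4 + 2 + 1, so 2315^687 ≡ 3214·3162·1683·49·7·1712·2315 ≡ 1390 (mod 3527)
2100·1390 = 2919000 ≡ 2171 (mod 3527)
306 ≠ 2171, so verification fails.

reject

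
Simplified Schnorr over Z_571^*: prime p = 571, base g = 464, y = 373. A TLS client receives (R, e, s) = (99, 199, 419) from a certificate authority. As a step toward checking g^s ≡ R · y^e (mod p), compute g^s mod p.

464^2 = 215296 ≡ 29
464^4 ≡ 29^2 = 841 ≡ 270
464^8 ≡ 270^2 = 72900 ≡ 383
464^16 ≡ 383^2 = 146689 ≡ 513
464^32 ≡ 513^2 = 263169 ≡ 509
464^64 ≡ 509^2 = 259081 ≡ 418
464^128 ≡ 418^2 = 174724 ≡ 569
464^256 ≡ 569^2 = 323761 ≡ 4
419 = 256 + 128 + 32 + 2 + 1, so 464^419 ≡ 4·569·509·29·464 ≡ 328 (mod 571)

328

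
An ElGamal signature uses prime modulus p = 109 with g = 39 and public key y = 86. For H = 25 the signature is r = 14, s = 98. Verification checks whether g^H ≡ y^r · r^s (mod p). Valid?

no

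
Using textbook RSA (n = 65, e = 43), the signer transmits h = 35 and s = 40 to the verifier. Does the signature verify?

does not verify

s^2 ≡ 40^2 = 1600 ≡ 40
s^4 ≡ 40^2 = 1600 ≡ 40
s^8 ≡ 40^2 = 1600 ≡ 40
s^16 ≡ 40^2 = 1600 ≡ 40
s^32 ≡ 40^2 = 1600 ≡ 40
43 = 32 + 8 + 2 + 1, so s^43 ≡ 40·40·40·40 ≡ 40 (mod 65)
The recovered value 40 does not match the digest 35.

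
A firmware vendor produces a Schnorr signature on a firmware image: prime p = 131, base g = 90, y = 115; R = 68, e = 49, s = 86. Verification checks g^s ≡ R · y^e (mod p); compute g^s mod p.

90^2 = 8100 ≡ 109
90^4 ≡ 109^2 = 11881 ≡ 91
90^8 ≡ 91^2 = 8281 ≡ 28
90^16 ≡ 28^2 = 784 ≡ 129
90^32 ≡ 129^2 = 16641 ≡ 4
90^64 ≡ 4^2 = 16
86 = 64 + 16 + 4 + 2, so 90^86 ≡ 16·129·91·109 ≡ 5 (mod 131)

5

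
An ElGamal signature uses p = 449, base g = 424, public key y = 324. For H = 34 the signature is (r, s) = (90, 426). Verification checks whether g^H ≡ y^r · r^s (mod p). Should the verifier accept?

accept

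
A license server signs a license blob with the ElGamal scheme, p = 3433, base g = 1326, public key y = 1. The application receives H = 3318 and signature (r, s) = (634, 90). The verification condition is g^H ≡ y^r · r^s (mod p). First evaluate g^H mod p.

3037

1326^2 = 1758276 ≡ 580
1326^4 ≡ 580^2 = 336400 ≡ 3399
1326^8 ≡ 3399^2 = 11553201 ≡ 1156
1326^16 ≡ 1156^2 = 1336336 ≡ 899
1326^32 ≡ 899^2 = 808201 ≡ 1446
1326^64 ≡ 1446^2 = 2090916 ≡ 219
1326^128 ≡ 219^2 = 47961 ≡ 3332
1326^256 ≡ 3332^2 = 11102224 ≡ 3335
1326^512 ≡ 3335^2 = 11122225 ≡ 2738
1326^1024 ≡ 2738^2 = 7496644 ≡ 2405
1326^2048 ≡ 2405^2 = 5784025 ≡ 2853
3318 = 2048 + 1024 + 128 + 64 + 32 + 16 + 4 + 2, so 1326^3318 ≡ 2853·2405·3332·219·1446·899·3399·580 ≡ 3037 (mod 3433)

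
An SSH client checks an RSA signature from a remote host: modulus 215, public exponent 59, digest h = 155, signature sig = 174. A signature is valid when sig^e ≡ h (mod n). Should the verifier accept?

reject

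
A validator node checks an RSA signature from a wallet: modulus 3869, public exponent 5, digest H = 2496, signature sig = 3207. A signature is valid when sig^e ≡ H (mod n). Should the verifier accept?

accept

sig^2 ≡ 3207^2 = 10284849 ≡ 1047
sig^4 ≡ 1047^2 = 1096209 ≡ 1282
5 = 4 + 1, so sig^5 ≡ 1282·3207 ≡ 2496 (mod 3869)
Since 2496 equals the digest 2496, verification succeeds.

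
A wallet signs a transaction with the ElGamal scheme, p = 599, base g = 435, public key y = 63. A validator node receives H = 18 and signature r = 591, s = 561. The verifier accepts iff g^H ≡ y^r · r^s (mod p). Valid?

no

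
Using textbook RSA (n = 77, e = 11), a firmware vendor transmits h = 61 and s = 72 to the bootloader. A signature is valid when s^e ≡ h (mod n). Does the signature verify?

does not verify

s^2 ≡ 72^2 = 5184 ≡ 25
s^4 ≡ 25^2 = 625 ≡ 9
s^8 ≡ 9^2 = 81 ≡ 4
11 = 8 + 2 + 1, so s^11 ≡ 4·25·72 ≡ 39 (mod 77)
39 ≠ 61, so verification fails.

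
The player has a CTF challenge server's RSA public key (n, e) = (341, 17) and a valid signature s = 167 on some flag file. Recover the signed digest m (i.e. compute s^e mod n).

73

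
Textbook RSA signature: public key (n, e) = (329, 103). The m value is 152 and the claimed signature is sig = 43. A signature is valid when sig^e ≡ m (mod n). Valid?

sig^2 ≡ 43^2 = 1849 ≡ 204
sig^4 ≡ 204^2 = 41616 ≡ 162
sig^8 ≡ 162^2 = 26244 ≡ 253
sig^16 ≡ 253^2 = 64009 ≡ 183
sig^32 ≡ 183^2 = 33489 ≡ 260
sig^64 ≡ 260^2 = 67600 ≡ 155
103 = 64 + 32 + 4 + 2 + 1, so sig^103 ≡ 155·260·162·204·43 ≡ 211 (mod 329)
sig^103 mod 329 = 211, but m = 152.

no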